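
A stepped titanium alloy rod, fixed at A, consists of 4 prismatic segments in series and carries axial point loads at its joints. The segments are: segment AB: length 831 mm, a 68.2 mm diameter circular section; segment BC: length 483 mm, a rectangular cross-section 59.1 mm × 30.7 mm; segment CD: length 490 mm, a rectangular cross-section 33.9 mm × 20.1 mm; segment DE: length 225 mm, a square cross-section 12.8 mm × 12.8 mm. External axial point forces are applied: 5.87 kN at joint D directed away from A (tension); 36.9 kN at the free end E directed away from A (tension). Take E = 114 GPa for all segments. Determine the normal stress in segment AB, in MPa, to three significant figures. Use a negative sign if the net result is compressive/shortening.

Internal axial forces (sectioning from the free end, tension +): N_DE = 36.9 kN, N_CD = 42.77 kN, N_BC = 42.77 kN, N_AB = 42.77 kN.
A_AB = 3653 mm².
σ_AB = N_AB/A_AB = 42770/3653 = 11.71 MPa.

11.7 MPa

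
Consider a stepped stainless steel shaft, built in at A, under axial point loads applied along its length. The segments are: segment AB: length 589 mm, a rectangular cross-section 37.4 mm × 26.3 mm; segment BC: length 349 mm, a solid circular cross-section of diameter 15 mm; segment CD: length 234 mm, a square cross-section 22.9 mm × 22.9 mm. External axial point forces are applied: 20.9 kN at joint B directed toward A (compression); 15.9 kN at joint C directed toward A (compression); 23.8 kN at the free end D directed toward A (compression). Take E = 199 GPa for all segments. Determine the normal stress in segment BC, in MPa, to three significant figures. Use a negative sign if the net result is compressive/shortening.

-225 MPa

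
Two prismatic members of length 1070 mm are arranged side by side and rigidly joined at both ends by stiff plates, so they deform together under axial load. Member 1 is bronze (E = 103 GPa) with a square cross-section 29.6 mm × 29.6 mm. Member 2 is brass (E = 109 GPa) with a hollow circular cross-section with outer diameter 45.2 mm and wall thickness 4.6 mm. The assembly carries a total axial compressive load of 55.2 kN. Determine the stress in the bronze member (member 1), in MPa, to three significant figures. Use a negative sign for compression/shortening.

-36.9 MPa

A_1 = 876.2 mm².
A_2 = 586.7 mm².
Equal strain + equilibrium ⇒ each member carries load in proportion to AE: A₁E₁ = 90240000 N, A₂E₂ = 63950000 N, ΣAE = 154200000 N.
σ₁ = P·E₁/ΣAE = -55200·103000/154200000 = -36.87 MPa.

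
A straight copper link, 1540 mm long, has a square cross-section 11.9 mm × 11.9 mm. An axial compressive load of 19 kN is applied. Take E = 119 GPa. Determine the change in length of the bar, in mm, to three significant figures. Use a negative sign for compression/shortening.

-1.74 mm

A = 141.6 mm².
δ_mech = NL/(AE) = -19000·1540/(141.6·119000) = -1.736 mm.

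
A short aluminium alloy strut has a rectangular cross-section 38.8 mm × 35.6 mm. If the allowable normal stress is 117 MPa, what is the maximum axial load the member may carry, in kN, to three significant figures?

A = 1381 mm².
P_max = σ_allow · A = 117 · 1381 = 161600 N = 161.6 kN.

162 kN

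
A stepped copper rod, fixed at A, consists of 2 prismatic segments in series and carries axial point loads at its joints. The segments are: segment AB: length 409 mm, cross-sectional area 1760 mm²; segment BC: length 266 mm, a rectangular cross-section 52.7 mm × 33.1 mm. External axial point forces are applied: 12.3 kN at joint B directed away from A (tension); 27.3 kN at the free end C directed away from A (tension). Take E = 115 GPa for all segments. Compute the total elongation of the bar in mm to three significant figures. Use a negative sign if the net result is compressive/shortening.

Internal axial forces (sectioning from the free end, tension +): N_BC = 27.3 kN, N_AB = 39.6 kN.
A_BC = 1744 mm².
δ_AB = 39600·409/(1760·115000) = 0.08002 mm
δ_BC = 27300·266/(1744·115000) = 0.0362 mm
δ = Σδ_i = 0.1162 mm.

0.116 mm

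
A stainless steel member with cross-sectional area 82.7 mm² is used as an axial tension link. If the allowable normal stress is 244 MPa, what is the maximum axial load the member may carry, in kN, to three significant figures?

20.2 kN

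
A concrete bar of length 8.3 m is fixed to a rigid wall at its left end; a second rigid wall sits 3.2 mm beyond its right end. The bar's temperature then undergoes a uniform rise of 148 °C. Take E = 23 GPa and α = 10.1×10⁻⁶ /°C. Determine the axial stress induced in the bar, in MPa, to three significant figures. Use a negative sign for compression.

-25.5 MPa

Free thermal expansion αLΔT = 10.1e-6 · 8300 · 148 = 12.41 mm.
The walls engage after the gap closes; constrained expansion = 12.41 − 3.2 = 9.207 mm.
The walls impose strain ε = −(9.207)/8300 = -1.1093e-03; σ = Eε = 23000 · -1.1093e-03 = -25.51 MPa.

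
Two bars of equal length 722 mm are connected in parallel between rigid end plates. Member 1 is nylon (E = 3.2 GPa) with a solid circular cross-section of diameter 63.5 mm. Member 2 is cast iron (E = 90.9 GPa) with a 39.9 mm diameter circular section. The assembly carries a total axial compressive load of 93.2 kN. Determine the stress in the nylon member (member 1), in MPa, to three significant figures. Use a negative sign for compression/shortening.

-2.41 MPa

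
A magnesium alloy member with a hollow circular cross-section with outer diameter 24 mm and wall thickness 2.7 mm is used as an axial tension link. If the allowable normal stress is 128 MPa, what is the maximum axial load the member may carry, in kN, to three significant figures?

23.1 kN

A = 180.7 mm².
P_max = σ_allow · A = 128 · 180.7 = 23130 N = 23.13 kN.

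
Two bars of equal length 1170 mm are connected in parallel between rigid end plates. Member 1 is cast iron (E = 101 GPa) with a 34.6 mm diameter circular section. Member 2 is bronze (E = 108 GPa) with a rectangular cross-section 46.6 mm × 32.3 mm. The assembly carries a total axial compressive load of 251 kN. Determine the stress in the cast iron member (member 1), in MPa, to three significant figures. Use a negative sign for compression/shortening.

-98.4 MPa

A_1 = 940.2 mm².
A_2 = 1505 mm².
Equal strain + equilibrium ⇒ each member carries load in proportion to AE: A₁E₁ = 94960000 N, A₂E₂ = 162600000 N, ΣAE = 257500000 N.
σ₁ = P·E₁/ΣAE = -251000·101000/257500000 = -98.44 MPa.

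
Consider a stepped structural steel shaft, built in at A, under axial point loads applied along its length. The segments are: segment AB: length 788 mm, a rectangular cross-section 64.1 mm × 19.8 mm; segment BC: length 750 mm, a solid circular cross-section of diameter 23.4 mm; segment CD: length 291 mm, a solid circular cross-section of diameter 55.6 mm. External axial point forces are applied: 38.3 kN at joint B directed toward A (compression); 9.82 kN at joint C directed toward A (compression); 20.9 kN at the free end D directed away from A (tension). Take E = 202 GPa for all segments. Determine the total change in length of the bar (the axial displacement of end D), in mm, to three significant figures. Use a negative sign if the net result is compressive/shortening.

0.0244 mm

Internal axial forces (sectioning from the free end, tension +): N_CD = 20.9 kN, N_BC = 11.08 kN, N_AB = -27.22 kN.
A_AB = 1269 mm².
A_BC = 430.1 mm².
A_CD = 2428 mm².
δ_AB = -27220·788/(1269·202000) = -0.08366 mm
δ_BC = 11080·750/(430.1·202000) = 0.09566 mm
δ_CD = 20900·291/(2428·202000) = 0.0124 mm
δ = Σδ_i = 0.0244 mm.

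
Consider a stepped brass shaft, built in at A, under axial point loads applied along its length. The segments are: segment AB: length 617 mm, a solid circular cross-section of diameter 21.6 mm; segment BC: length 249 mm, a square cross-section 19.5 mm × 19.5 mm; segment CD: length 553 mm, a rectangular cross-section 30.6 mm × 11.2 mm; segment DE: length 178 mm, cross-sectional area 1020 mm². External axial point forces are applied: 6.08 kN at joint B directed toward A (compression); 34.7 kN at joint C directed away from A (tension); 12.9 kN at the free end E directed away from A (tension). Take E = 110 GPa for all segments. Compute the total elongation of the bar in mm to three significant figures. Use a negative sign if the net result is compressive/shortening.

1.13 mm

Internal axial forces (sectioning from the free end, tension +): N_DE = 12.9 kN, N_CD = 12.9 kN, N_BC = 47.6 kN, N_AB = 41.52 kN.
A_AB = 366.4 mm².
A_BC = 380.2 mm².
A_CD = 342.7 mm².
δ_AB = 41520·617/(366.4·110000) = 0.6356 mm
δ_BC = 47600·249/(380.2·110000) = 0.2834 mm
δ_CD = 12900·553/(342.7·110000) = 0.1892 mm
δ_DE = 12900·178/(1020·110000) = 0.02047 mm
δ = Σδ_i = 1.129 mm.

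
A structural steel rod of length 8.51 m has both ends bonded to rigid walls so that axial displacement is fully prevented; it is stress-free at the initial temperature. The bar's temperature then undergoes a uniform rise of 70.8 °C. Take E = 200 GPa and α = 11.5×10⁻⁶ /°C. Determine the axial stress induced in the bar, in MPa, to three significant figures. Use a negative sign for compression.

Free thermal expansion αLΔT = 11.5e-6 · 8510 · 70.8 = 6.929 mm.
The walls impose strain ε = −(6.929)/8510 = -8.1420e-04; σ = Eε = 200000 · -8.1420e-04 = -162.8 MPa.

-163 MPa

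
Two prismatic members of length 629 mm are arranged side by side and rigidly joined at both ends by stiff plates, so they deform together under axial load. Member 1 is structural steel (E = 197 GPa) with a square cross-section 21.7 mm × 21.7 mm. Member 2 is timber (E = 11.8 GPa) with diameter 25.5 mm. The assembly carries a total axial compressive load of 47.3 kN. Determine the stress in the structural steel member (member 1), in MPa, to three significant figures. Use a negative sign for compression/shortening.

-94.3 MPa

A_1 = 470.9 mm².
A_2 = 510.7 mm².
Equal strain + equilibrium ⇒ each member carries load in proportion to AE: A₁E₁ = 92770000 N, A₂E₂ = 6026000 N, ΣAE = 98790000 N.
σ₁ = P·E₁/ΣAE = -47300·197000/98790000 = -94.32 MPa.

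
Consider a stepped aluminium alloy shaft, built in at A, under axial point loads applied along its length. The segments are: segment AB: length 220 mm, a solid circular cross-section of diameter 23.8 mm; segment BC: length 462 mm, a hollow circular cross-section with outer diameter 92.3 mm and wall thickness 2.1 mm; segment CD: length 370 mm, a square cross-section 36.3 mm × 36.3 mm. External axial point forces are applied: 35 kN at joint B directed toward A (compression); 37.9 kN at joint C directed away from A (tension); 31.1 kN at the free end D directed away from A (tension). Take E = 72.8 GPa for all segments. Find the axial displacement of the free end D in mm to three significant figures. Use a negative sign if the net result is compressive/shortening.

1.09 mm

Internal axial forces (sectioning from the free end, tension +): N_CD = 31.1 kN, N_BC = 69 kN, N_AB = 34 kN.
A_AB = 444.9 mm².
A_BC = 595.1 mm².
A_CD = 1318 mm².
δ_AB = 34000·220/(444.9·72800) = 0.231 mm
δ_BC = 69000·462/(595.1·72800) = 0.7358 mm
δ_CD = 31100·370/(1318·72800) = 0.12 mm
δ = Σδ_i = 1.087 mm.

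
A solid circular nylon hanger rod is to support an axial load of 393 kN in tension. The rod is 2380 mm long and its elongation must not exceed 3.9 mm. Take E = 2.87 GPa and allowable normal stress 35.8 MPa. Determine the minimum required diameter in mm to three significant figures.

326 mm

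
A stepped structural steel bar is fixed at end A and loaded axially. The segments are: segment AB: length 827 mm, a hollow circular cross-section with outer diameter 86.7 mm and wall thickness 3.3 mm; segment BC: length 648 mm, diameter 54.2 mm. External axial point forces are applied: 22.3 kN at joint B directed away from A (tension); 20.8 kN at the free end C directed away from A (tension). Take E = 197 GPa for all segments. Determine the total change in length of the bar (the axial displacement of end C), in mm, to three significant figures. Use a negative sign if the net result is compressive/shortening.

Internal axial forces (sectioning from the free end, tension +): N_BC = 20.8 kN, N_AB = 43.1 kN.
A_AB = 864.6 mm².
A_BC = 2307 mm².
δ_AB = 43100·827/(864.6·197000) = 0.2093 mm
δ_BC = 20800·648/(2307·197000) = 0.02965 mm
δ = Σδ_i = 0.2389 mm.

0.239 mm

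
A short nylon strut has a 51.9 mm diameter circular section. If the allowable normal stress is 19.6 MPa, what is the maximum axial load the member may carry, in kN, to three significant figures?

A = 2116 mm².
P_max = σ_allow · A = 19.6 · 2116 = 41460 N = 41.46 kN.

41.5 kN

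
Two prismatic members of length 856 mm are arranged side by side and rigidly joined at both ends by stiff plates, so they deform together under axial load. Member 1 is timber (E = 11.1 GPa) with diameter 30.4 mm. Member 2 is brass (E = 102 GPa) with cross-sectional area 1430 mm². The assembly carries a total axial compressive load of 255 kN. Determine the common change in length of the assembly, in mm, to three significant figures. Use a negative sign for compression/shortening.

-1.42 mm

A_1 = 725.8 mm².
Equal strain + equilibrium ⇒ each member carries load in proportion to AE: A₁E₁ = 8057000 N, A₂E₂ = 145900000 N, ΣAE = 153900000 N.
δ = PL/ΣAE = -255000·856/153900000 = -1.418 mm.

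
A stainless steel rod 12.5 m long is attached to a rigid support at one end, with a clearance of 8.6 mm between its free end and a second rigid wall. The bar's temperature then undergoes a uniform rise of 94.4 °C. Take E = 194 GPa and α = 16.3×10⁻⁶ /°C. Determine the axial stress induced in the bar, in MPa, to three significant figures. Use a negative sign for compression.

Free thermal expansion αLΔT = 16.3e-6 · 12500 · 94.4 = 19.23 mm.
The walls engage after the gap closes; constrained expansion = 19.23 − 8.6 = 10.63 mm.
The walls impose strain ε = −(10.63)/12500 = -8.5072e-04; σ = Eε = 194000 · -8.5072e-04 = -165 MPa.

-165 MPa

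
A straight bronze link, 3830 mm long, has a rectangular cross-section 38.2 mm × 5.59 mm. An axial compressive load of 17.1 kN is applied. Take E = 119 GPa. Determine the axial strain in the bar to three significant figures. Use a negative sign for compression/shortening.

-6.73e-04

A = 213.5 mm².
σ = N/A = -80.08 MPa; ε = σ/E = -80.08/119000 = -6.729e-04.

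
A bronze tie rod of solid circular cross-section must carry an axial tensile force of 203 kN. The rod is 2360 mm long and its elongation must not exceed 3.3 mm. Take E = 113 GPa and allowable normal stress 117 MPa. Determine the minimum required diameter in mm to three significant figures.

Required area A ≥ P/σ_allow = 203000/117 = 1735 mm².
For a solid circular section, d ≥ √(4A/π) = 47 mm.
Elongation limit: A ≥ PL/(Eδ_allow) = 203000·2360/(113000·3.3) = 1285 mm² ⇒ d ≥ 40.44 mm.
The stress limit governs.

47.0 mm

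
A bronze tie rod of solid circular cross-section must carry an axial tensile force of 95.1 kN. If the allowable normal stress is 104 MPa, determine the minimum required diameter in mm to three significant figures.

Required area A ≥ P/σ_allow = 95100/104 = 914.4 mm².
For a solid circular section, d ≥ √(4A/π) = 34.12 mm.

34.1 mm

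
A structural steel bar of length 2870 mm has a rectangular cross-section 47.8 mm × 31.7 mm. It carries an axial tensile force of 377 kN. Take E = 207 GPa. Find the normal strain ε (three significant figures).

0.00120

A = 1515 mm².
σ = N/A = 248.8 MPa; ε = σ/E = 248.8/207000 = 1.202e-03.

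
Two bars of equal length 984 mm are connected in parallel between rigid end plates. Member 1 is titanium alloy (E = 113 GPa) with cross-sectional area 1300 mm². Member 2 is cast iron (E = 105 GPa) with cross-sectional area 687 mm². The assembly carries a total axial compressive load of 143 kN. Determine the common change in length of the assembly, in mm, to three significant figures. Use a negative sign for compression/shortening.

Equal strain + equilibrium ⇒ each member carries load in proportion to AE: A₁E₁ = 146900000 N, A₂E₂ = 72140000 N, ΣAE = 219000000 N.
δ = PL/ΣAE = -143000·984/219000000 = -0.6424 mm.

-0.642 mm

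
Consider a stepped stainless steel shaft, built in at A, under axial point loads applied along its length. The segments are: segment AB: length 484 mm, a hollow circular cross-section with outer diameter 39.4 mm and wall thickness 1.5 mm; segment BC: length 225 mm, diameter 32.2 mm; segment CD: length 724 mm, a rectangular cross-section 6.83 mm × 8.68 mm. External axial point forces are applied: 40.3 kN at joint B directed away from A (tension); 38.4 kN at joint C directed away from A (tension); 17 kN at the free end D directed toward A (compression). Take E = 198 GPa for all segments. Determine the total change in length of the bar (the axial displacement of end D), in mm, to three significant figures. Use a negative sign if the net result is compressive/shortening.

Internal axial forces (sectioning from the free end, tension +): N_CD = -17 kN, N_BC = 21.4 kN, N_AB = 61.7 kN.
A_AB = 178.6 mm².
A_BC = 814.3 mm².
A_CD = 59.28 mm².
δ_AB = 61700·484/(178.6·198000) = 0.8445 mm
δ_BC = 21400·225/(814.3·198000) = 0.02986 mm
δ_CD = -17000·724/(59.28·198000) = -1.049 mm
δ = Σδ_i = -0.1742 mm.

-0.174 mm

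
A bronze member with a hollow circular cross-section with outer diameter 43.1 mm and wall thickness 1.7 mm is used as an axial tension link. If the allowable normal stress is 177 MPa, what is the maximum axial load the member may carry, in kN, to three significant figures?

A = 221.1 mm².
P_max = σ_allow · A = 177 · 221.1 = 39140 N = 39.14 kN.

39.1 kN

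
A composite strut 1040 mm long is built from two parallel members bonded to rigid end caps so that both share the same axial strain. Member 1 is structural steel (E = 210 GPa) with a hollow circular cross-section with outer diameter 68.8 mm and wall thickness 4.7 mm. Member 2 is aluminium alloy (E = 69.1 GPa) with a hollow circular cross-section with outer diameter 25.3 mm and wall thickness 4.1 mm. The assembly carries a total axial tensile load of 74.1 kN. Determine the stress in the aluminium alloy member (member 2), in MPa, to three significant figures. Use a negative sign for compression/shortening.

A_1 = 946.5 mm².
A_2 = 273.1 mm².
Equal strain + equilibrium ⇒ each member carries load in proportion to AE: A₁E₁ = 198800000 N, A₂E₂ = 18870000 N, ΣAE = 217600000 N.
σ₂ = P·E₂/ΣAE = 74100·69100/217600000 = 23.53 MPa.

23.5 MPa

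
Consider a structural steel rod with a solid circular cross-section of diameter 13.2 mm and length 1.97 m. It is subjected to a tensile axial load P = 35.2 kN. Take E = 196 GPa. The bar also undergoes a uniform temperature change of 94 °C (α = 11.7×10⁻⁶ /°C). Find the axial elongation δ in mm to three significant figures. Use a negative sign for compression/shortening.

A = 136.8 mm².
δ_mech = NL/(AE) = 35200·1970/(136.8·196000) = 2.585 mm.
δ_thermal = αLΔT = 11.7e-6·1970·94 = 2.167 mm.
δ = δ_mech + δ_thermal = 4.752 mm.

4.75 mm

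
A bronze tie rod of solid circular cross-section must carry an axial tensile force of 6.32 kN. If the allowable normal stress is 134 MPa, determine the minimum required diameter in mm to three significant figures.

7.75 mm

Required area A ≥ P/σ_allow = 6320/134 = 47.16 mm².
For a solid circular section, d ≥ √(4A/π) = 7.749 mm.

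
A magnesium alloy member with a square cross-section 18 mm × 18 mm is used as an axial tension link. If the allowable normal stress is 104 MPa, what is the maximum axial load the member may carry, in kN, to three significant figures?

33.7 kN

A = 324 mm².
P_max = σ_allow · A = 104 · 324 = 33700 N = 33.7 kN.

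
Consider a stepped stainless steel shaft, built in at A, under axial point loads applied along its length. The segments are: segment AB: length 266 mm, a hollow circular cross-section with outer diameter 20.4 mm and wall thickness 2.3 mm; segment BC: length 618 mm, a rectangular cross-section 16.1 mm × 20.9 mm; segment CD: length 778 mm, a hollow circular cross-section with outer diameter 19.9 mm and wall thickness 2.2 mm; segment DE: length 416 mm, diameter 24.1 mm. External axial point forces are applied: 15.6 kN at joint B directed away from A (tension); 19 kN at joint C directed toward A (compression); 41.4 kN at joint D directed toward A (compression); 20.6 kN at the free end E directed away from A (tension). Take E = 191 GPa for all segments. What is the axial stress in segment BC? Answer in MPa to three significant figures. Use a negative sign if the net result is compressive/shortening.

-118 MPa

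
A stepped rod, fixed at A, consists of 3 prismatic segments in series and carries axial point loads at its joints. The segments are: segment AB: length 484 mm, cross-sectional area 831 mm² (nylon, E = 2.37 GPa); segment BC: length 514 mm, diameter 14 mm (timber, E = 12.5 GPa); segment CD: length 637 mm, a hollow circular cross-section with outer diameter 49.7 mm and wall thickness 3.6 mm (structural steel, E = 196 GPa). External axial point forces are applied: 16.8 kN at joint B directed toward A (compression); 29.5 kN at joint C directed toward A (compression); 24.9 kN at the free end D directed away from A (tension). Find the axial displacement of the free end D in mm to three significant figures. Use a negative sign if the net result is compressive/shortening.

-6.33 mm

Internal axial forces (sectioning from the free end, tension +): N_CD = 24.9 kN, N_BC = -4.6 kN, N_AB = -21.4 kN.
A_BC = 153.9 mm².
A_CD = 521.4 mm².
δ_AB = -21400·484/(831·2370) = -5.259 mm
δ_BC = -4600·514/(153.9·12500) = -1.229 mm
δ_CD = 24900·637/(521.4·196000) = 0.1552 mm
δ = Σδ_i = -6.333 mm.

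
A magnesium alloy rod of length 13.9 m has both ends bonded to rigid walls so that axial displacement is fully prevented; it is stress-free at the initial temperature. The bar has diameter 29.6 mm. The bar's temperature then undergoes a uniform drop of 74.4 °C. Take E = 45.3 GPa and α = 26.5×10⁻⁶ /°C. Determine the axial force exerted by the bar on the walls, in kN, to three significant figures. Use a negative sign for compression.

61.5 kN

Free thermal expansion αLΔT = 26.5e-6 · 13900 · -74.4 = -27.41 mm.
The walls impose strain ε = −(-27.41)/13900 = 1.9716e-03; σ = Eε = 45300 · 1.9716e-03 = 89.31 MPa.
Wall reaction R = σ·A = 89.31·688.1 = 61460 N = 61.46 kN.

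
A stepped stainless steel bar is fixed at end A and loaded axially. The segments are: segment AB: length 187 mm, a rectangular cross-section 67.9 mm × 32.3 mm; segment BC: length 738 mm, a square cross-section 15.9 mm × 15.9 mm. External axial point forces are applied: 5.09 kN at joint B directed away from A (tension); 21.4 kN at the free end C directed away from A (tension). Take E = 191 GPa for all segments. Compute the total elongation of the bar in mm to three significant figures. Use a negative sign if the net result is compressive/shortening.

Internal axial forces (sectioning from the free end, tension +): N_BC = 21.4 kN, N_AB = 26.49 kN.
A_AB = 2193 mm².
A_BC = 252.8 mm².
δ_AB = 26490·187/(2193·191000) = 0.01183 mm
δ_BC = 21400·738/(252.8·191000) = 0.3271 mm
δ = Σδ_i = 0.3389 mm.

0.339 mm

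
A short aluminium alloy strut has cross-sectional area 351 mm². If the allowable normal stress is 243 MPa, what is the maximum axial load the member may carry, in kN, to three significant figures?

85.3 kN

P_max = σ_allow · A = 243 · 351 = 85290 N = 85.29 kN.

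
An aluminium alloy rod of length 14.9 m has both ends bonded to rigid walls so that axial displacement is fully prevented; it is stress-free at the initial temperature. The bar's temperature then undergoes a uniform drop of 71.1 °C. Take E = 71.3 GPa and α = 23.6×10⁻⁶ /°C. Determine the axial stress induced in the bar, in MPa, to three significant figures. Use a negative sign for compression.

Free thermal expansion αLΔT = 23.6e-6 · 14900 · -71.1 = -25 mm.
The walls impose strain ε = −(-25)/14900 = 1.6780e-03; σ = Eε = 71300 · 1.6780e-03 = 119.6 MPa.

120 MPa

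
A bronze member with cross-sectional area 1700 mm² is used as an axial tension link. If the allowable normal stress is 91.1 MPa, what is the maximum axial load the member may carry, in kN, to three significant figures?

155 kN

P_max = σ_allow · A = 91.1 · 1700 = 154900 N = 154.9 kN.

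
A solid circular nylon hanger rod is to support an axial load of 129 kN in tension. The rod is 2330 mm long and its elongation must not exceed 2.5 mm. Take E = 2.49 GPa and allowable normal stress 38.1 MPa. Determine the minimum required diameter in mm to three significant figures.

248 mm

Required area A ≥ P/σ_allow = 129000/38.1 = 3386 mm².
For a solid circular section, d ≥ √(4A/π) = 65.66 mm.
Elongation limit: A ≥ PL/(Eδ_allow) = 129000·2330/(2490·2.5) = 48280 mm² ⇒ d ≥ 247.9 mm.
The elongation limit governs.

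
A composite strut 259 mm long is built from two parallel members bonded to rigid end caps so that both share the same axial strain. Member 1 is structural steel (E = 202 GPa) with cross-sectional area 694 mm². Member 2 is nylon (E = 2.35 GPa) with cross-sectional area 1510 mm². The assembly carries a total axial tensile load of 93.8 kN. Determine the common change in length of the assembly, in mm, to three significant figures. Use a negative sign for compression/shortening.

0.169 mm

Equal strain + equilibrium ⇒ each member carries load in proportion to AE: A₁E₁ = 140200000 N, A₂E₂ = 3548000 N, ΣAE = 143700000 N.
δ = PL/ΣAE = 93800·259/143700000 = 0.169 mm.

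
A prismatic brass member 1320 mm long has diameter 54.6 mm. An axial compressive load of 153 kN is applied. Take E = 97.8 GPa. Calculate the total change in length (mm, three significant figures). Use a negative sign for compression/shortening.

A = 2341 mm².
δ_mech = NL/(AE) = -153000·1320/(2341·97800) = -0.882 mm.

-0.882 mm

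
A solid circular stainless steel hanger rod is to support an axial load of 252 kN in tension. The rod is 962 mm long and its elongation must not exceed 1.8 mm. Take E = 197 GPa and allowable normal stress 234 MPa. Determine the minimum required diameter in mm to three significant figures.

37.0 mm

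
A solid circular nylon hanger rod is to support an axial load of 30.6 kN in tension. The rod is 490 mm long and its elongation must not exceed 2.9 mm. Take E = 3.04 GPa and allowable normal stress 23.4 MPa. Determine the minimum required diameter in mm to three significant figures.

Required area A ≥ P/σ_allow = 30600/23.4 = 1308 mm².
For a solid circular section, d ≥ √(4A/π) = 40.8 mm.
Elongation limit: A ≥ PL/(Eδ_allow) = 30600·490/(3040·2.9) = 1701 mm² ⇒ d ≥ 46.53 mm.
The elongation limit governs.

46.5 mm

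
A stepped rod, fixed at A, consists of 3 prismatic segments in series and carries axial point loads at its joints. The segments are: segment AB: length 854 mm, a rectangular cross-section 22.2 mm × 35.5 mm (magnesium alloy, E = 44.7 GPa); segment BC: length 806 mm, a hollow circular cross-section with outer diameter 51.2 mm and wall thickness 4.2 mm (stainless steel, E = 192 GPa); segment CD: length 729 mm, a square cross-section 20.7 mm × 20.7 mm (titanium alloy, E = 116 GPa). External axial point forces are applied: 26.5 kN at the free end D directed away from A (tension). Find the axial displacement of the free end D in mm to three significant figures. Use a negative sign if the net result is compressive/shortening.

Internal axial forces (sectioning from the free end, tension +): N_CD = 26.5 kN, N_BC = 26.5 kN, N_AB = 26.5 kN.
A_AB = 788.1 mm².
A_BC = 620.2 mm².
A_CD = 428.5 mm².
δ_AB = 26500·854/(788.1·44700) = 0.6424 mm
δ_BC = 26500·806/(620.2·192000) = 0.1794 mm
δ_CD = 26500·729/(428.5·116000) = 0.3887 mm
δ = Σδ_i = 1.21 mm.

1.21 mm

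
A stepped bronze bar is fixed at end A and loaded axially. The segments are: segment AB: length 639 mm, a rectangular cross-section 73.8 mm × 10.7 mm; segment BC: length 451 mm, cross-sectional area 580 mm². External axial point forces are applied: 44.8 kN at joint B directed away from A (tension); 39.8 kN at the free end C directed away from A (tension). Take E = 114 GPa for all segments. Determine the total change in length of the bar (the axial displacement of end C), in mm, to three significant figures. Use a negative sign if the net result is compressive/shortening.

Internal axial forces (sectioning from the free end, tension +): N_BC = 39.8 kN, N_AB = 84.6 kN.
A_AB = 789.7 mm².
δ_AB = 84600·639/(789.7·114000) = 0.6005 mm
δ_BC = 39800·451/(580·114000) = 0.2715 mm
δ = Σδ_i = 0.872 mm.

0.872 mm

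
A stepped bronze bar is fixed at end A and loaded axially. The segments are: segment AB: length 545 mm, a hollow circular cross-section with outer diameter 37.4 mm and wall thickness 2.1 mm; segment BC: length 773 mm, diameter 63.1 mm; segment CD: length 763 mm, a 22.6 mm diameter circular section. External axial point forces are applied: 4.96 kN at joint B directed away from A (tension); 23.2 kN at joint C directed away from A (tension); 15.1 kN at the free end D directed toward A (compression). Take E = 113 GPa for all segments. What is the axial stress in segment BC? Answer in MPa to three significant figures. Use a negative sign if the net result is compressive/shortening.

Internal axial forces (sectioning from the free end, tension +): N_CD = -15.1 kN, N_BC = 8.1 kN, N_AB = 13.06 kN.
A_BC = 3127 mm².
σ_BC = N_BC/A_BC = 8100/3127 = 2.59 MPa.

2.59 MPa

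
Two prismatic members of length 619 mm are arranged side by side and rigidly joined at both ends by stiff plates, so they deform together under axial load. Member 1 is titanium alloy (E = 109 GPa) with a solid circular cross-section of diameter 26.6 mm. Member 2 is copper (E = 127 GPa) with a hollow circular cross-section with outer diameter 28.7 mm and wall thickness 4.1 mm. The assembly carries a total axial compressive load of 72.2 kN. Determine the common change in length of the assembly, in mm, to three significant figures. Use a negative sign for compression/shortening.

A_1 = 555.7 mm².
A_2 = 316.9 mm².
Equal strain + equilibrium ⇒ each member carries load in proportion to AE: A₁E₁ = 60570000 N, A₂E₂ = 40240000 N, ΣAE = 100800000 N.
δ = PL/ΣAE = -72200·619/100800000 = -0.4433 mm.

-0.443 mm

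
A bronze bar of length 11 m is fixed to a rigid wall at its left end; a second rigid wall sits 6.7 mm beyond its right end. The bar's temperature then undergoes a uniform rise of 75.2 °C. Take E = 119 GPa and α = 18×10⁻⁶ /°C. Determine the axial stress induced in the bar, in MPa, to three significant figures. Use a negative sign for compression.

-88.6 MPa

Free thermal expansion αLΔT = 18e-6 · 11000 · 75.2 = 14.89 mm.
The walls engage after the gap closes; constrained expansion = 14.89 − 6.7 = 8.19 mm.
The walls impose strain ε = −(8.19)/11000 = -7.4451e-04; σ = Eε = 119000 · -7.4451e-04 = -88.6 MPa.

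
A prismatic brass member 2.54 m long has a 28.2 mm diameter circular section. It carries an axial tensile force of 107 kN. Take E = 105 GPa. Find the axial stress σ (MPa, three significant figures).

A = 624.6 mm².
σ = N/A = 107000/624.6 = 171.3 MPa.

171 MPa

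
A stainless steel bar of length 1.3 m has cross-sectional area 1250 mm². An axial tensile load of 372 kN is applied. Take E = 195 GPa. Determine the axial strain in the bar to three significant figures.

0.00153

σ = N/A = 297.6 MPa; ε = σ/E = 297.6/195000 = 1.526e-03.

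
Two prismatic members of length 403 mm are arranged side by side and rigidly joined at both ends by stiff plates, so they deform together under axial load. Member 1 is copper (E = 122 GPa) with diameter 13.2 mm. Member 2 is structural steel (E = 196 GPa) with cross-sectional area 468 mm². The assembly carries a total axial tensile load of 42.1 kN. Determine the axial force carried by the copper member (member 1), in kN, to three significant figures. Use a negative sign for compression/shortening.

6.48 kN

A_1 = 136.8 mm².
Equal strain + equilibrium ⇒ each member carries load in proportion to AE: A₁E₁ = 16700000 N, A₂E₂ = 91730000 N, ΣAE = 108400000 N.
F₁ = P·A₁E₁/ΣAE = 42100·16700000/108400000 = 6483 N.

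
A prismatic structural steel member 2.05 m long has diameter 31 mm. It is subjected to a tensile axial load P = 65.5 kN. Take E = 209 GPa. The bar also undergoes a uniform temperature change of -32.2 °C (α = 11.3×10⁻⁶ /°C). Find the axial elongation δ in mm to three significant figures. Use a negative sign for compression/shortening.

0.105 mm

A = 754.8 mm².
δ_mech = NL/(AE) = 65500·2050/(754.8·209000) = 0.8512 mm.
δ_thermal = αLΔT = 11.3e-6·2050·-32.2 = -0.7459 mm.
δ = δ_mech + δ_thermal = 0.1053 mm.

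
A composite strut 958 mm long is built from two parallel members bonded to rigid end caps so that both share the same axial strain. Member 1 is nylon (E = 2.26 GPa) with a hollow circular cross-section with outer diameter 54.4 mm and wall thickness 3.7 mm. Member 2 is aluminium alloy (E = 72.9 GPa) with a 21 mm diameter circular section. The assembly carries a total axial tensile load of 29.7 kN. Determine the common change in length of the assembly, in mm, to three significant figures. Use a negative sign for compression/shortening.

A_1 = 589.3 mm².
A_2 = 346.4 mm².
Equal strain + equilibrium ⇒ each member carries load in proportion to AE: A₁E₁ = 1332000 N, A₂E₂ = 25250000 N, ΣAE = 26580000 N.
δ = PL/ΣAE = 29700·958/26580000 = 1.07 mm.

1.07 mm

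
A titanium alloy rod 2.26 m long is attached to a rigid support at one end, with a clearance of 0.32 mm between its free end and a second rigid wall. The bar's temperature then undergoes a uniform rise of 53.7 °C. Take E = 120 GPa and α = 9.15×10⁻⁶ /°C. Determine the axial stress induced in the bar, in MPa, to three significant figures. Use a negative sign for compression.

-42.0 MPa

Free thermal expansion αLΔT = 9.15e-6 · 2260 · 53.7 = 1.11 mm.
The walls engage after the gap closes; constrained expansion = 1.11 − 0.32 = 0.7905 mm.
The walls impose strain ε = −(0.7905)/2260 = -3.4976e-04; σ = Eε = 120000 · -3.4976e-04 = -41.97 MPa.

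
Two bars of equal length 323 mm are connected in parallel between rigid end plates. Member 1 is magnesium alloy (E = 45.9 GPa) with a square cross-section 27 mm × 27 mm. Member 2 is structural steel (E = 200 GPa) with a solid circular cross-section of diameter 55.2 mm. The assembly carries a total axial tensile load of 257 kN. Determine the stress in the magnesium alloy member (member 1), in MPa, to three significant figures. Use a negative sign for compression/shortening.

A_1 = 729 mm².
A_2 = 2393 mm².
Equal strain + equilibrium ⇒ each member carries load in proportion to AE: A₁E₁ = 33460000 N, A₂E₂ = 478600000 N, ΣAE = 512100000 N.
σ₁ = P·E₁/ΣAE = 257000·45900/512100000 = 23.04 MPa.

23.0 MPa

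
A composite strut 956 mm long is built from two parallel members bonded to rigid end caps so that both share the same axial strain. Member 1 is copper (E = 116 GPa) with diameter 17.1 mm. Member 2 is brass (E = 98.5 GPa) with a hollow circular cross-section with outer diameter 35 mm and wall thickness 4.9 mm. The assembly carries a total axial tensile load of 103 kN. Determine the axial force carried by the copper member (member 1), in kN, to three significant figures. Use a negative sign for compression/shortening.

38.0 kN

A_1 = 229.7 mm².
A_2 = 463.4 mm².
Equal strain + equilibrium ⇒ each member carries load in proportion to AE: A₁E₁ = 26640000 N, A₂E₂ = 45640000 N, ΣAE = 72280000 N.
F₁ = P·A₁E₁/ΣAE = 103000·26640000/72280000 = 37960 N.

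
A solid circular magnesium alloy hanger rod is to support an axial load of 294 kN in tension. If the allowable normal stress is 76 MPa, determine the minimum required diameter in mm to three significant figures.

70.2 mm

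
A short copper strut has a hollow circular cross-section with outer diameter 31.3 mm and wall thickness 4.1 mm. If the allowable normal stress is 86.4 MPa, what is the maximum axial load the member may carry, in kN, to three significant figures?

A = 350.4 mm².
P_max = σ_allow · A = 86.4 · 350.4 = 30270 N = 30.27 kN.

30.3 kN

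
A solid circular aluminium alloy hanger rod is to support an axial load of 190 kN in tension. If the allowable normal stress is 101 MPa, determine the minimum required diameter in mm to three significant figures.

48.9 mm

Required area A ≥ P/σ_allow = 190000/101 = 1881 mm².
For a solid circular section, d ≥ √(4A/π) = 48.94 mm.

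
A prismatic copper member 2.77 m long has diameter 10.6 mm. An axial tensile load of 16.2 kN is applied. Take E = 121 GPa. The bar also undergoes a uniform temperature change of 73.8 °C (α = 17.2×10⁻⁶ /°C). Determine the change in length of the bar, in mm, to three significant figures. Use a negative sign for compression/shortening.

7.72 mm

A = 88.25 mm².
δ_mech = NL/(AE) = 16200·2770/(88.25·121000) = 4.203 mm.
δ_thermal = αLΔT = 17.2e-6·2770·73.8 = 3.516 mm.
δ = δ_mech + δ_thermal = 7.719 mm.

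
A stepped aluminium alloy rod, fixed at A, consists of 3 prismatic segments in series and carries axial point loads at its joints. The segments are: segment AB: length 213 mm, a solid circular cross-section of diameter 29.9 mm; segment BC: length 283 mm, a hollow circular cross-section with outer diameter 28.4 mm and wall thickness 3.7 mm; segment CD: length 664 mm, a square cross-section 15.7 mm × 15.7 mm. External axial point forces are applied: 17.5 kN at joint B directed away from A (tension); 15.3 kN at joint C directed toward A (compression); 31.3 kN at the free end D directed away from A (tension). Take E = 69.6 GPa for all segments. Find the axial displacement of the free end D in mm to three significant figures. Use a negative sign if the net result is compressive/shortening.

Internal axial forces (sectioning from the free end, tension +): N_CD = 31.3 kN, N_BC = 16 kN, N_AB = 33.5 kN.
A_AB = 702.2 mm².
A_BC = 287.1 mm².
A_CD = 246.5 mm².
δ_AB = 33500·213/(702.2·69600) = 0.146 mm
δ_BC = 16000·283/(287.1·69600) = 0.2266 mm
δ_CD = 31300·664/(246.5·69600) = 1.211 mm
δ = Σδ_i = 1.584 mm.

1.58 mm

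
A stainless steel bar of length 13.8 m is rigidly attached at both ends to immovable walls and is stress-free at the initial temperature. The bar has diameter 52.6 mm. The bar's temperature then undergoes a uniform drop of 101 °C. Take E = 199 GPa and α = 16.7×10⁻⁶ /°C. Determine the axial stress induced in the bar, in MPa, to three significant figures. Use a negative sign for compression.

336 MPa

Free thermal expansion αLΔT = 16.7e-6 · 13800 · -101 = -23.28 mm.
The walls impose strain ε = −(-23.28)/13800 = 1.6867e-03; σ = Eε = 199000 · 1.6867e-03 = 335.7 MPa.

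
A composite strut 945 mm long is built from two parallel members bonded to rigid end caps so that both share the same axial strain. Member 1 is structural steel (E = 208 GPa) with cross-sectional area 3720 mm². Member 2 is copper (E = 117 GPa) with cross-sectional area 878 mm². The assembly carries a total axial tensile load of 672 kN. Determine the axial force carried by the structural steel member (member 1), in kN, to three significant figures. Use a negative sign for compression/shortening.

593 kN

Equal strain + equilibrium ⇒ each member carries load in proportion to AE: A₁E₁ = 773800000 N, A₂E₂ = 102700000 N, ΣAE = 876500000 N.
F₁ = P·A₁E₁/ΣAE = 672000·773800000/876500000 = 593200 N.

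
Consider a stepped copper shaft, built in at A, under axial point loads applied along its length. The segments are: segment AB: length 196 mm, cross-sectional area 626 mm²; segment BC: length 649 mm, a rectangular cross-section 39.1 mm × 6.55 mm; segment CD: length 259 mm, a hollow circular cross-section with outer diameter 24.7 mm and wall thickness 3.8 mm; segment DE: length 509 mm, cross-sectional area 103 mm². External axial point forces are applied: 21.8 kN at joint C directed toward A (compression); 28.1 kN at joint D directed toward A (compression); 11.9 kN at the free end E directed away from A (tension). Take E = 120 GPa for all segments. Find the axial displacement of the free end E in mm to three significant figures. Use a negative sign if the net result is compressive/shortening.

Internal axial forces (sectioning from the free end, tension +): N_DE = 11.9 kN, N_CD = -16.2 kN, N_BC = -38 kN, N_AB = -38 kN.
A_BC = 256.1 mm².
A_CD = 249.5 mm².
δ_AB = -38000·196/(626·120000) = -0.09915 mm
δ_BC = -38000·649/(256.1·120000) = -0.8025 mm
δ_CD = -16200·259/(249.5·120000) = -0.1401 mm
δ_DE = 11900·509/(103·120000) = 0.4901 mm
δ = Σδ_i = -0.5517 mm.

-0.552 mm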